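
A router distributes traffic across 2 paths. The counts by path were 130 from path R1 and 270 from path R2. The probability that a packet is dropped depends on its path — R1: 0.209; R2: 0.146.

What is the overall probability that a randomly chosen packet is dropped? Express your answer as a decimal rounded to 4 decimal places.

Total: 130 + 270 = 400.
P(R1) = 130/400 = 0.325. P(R2) = 270/400 = 0.675.
By the law of total probability,
P(L) = P(L|R1)·P(R1) + P(L|R2)·P(R2)
      = 0.209·0.325 + 0.146·0.675
      = 0.067925 + 0.09855 = 0.166475

0.1665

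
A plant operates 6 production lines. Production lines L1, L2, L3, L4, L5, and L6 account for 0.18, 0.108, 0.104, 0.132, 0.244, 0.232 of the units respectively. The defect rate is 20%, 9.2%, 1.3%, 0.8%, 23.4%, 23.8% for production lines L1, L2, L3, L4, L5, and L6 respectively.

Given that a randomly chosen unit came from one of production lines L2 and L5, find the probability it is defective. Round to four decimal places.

Let S = {L2, L5}.
P(S) = 0.108 + 0.244 = 0.352.
P(D ∩ S) = 0.092·0.108 + 0.234·0.244 = 0.009936 + 0.057096 = 0.067032.
P(D | S) = 0.067032 / 0.352 = 0.190432…

P(D|S) ≈ 0.1904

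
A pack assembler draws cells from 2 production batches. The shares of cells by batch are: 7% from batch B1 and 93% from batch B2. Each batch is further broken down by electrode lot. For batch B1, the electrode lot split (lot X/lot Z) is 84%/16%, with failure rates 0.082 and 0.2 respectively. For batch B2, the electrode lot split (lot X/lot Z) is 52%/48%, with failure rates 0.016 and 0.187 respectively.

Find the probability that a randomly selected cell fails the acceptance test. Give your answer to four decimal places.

P(F|B1) = 0.84·0.082 + 0.16·0.2 = 0.06888 + 0.032 = 0.10088
P(F|B2) = 0.52·0.016 + 0.48·0.187 = 0.00832 + 0.08976 = 0.09808
Then overall,
P(F) = 0.07·0.10088 + 0.93·0.09808
      = 0.0070616 + 0.0912144 = 0.098276

0.0983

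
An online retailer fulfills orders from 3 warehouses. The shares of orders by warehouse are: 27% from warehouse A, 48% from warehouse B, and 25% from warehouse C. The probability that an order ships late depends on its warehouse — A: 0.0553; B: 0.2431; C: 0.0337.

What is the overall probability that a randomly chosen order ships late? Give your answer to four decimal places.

P(L) ≈ 0.1400

Summing over the partition,
P(L) = P(L|A)·P(A) + P(L|B)·P(B) + P(L|C)·P(C)
      = 0.0553·0.27 + 0.2431·0.48 + 0.0337·0.25
      = 0.014931 + 0.116688 + 0.008425 = 0.140044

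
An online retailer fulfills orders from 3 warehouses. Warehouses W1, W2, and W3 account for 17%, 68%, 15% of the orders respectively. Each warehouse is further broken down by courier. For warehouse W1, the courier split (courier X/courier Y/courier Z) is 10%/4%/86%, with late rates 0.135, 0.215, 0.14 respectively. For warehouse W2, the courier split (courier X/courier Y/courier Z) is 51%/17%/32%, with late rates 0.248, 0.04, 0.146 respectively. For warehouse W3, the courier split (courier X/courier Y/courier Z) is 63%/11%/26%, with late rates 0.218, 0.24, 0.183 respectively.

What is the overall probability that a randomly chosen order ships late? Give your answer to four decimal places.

P(L|W1) = 0.1·0.135 + 0.04·0.215 + 0.86·0.14 = 0.0135 + 0.0086 + 0.1204 = 0.1425
P(L|W2) = 0.51·0.248 + 0.17·0.04 + 0.32·0.146 = 0.12648 + 0.0068 + 0.04672 = 0.18
P(L|W3) = 0.63·0.218 + 0.11·0.24 + 0.26·0.183 = 0.13734 + 0.0264 + 0.04758 = 0.21132
Then overall,
P(L) = 0.17·0.1425 + 0.68·0.18 + 0.15·0.21132
      = 0.024225 + 0.1224 + 0.031698 = 0.178323

0.1783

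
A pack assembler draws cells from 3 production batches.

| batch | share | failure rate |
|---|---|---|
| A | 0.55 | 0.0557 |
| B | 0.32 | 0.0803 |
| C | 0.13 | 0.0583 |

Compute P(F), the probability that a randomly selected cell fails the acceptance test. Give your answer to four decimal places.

P(F) ≈ 0.0639

By the law of total probability,
P(F) = P(F|A)·P(A) + P(F|B)·P(B) + P(F|C)·P(C)
      = 0.0557·0.55 + 0.0803·0.32 + 0.0583·0.13
      = 0.030635 + 0.025696 + 0.007579 = 0.06391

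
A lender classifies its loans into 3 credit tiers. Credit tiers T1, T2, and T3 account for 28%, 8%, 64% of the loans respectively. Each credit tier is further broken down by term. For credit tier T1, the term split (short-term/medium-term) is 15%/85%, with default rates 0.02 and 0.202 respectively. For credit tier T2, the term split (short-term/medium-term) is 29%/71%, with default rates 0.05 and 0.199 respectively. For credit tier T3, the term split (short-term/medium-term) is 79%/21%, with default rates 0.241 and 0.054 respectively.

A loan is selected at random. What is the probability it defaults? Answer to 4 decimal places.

0.1905

P(D|T1) = 0.15·0.02 + 0.85·0.202 = 0.003 + 0.1717 = 0.1747
P(D|T2) = 0.29·0.05 + 0.71·0.199 = 0.0145 + 0.14129 = 0.15579
P(D|T3) = 0.79·0.241 + 0.21·0.054 = 0.19039 + 0.01134 = 0.20173
Then overall,
P(D) = 0.28·0.1747 + 0.08·0.15579 + 0.64·0.20173
      = 0.048916 + 0.0124632 + 0.1291072 = 0.1904864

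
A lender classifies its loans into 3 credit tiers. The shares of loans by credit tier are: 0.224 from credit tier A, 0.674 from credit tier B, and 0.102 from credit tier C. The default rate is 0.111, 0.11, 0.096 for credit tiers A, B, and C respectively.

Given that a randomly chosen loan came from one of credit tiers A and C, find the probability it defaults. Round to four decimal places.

Let S = {A, C}.
P(S) = 0.224 + 0.102 = 0.326.
P(D ∩ S) = 0.111·0.224 + 0.096·0.102 = 0.024864 + 0.009792 = 0.034656.
P(D | S) = 0.034656 / 0.326 = 0.106307…

P(D|S) ≈ 0.1063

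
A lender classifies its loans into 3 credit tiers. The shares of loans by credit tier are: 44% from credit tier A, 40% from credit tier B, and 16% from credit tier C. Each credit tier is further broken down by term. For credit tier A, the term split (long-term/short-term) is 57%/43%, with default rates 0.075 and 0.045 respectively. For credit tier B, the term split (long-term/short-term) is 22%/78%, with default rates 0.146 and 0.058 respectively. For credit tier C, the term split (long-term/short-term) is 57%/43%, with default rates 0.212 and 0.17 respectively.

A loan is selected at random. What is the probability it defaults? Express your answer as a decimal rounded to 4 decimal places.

P(D) ≈ 0.0893

P(D|A) = 0.57·0.075 + 0.43·0.045 = 0.04275 + 0.01935 = 0.0621
P(D|B) = 0.22·0.146 + 0.78·0.058 = 0.03212 + 0.04524 = 0.07736
P(D|C) = 0.57·0.212 + 0.43·0.17 = 0.12084 + 0.0731 = 0.19394
Then overall,
P(D) = 0.44·0.0621 + 0.4·0.07736 + 0.16·0.19394
      = 0.027324 + 0.030944 + 0.0310304 = 0.0892984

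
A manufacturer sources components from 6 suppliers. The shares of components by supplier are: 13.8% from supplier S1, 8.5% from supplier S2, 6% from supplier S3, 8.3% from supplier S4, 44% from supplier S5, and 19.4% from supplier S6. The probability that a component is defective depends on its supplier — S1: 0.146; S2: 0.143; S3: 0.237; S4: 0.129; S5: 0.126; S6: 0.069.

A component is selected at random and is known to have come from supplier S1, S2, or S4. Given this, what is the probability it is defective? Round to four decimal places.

Let S = {S1, S2, S4}.
P(S) = 0.138 + 0.085 + 0.083 = 0.306.
P(D ∩ S) = 0.146·0.138 + 0.143·0.085 + 0.129·0.083 = 0.020148 + 0.012155 + 0.010707 = 0.04301.
P(D | S) = 0.04301 / 0.306 = 0.140556…

P(D|S) ≈ 0.1406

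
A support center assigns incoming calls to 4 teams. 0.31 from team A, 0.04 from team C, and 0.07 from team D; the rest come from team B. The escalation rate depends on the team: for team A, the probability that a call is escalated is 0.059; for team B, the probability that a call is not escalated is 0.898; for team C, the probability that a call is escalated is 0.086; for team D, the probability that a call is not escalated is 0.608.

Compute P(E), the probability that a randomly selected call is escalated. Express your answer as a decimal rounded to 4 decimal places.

P(B) = 1 − (0.31 + 0.04 + 0.07) = 0.58.
P(E|B) = 1 − 0.898 = 0.102.
P(E|D) = 1 − 0.608 = 0.392.
By the law of total probability,
P(E) = P(E|A)·P(A) + P(E|B)·P(B) + P(E|C)·P(C) + P(E|D)·P(D)
      = 0.059·0.31 + 0.102·0.58 + 0.086·0.04 + 0.392·0.07
      = 0.01829 + 0.05916 + 0.00344 + 0.02744 = 0.10833

0.1083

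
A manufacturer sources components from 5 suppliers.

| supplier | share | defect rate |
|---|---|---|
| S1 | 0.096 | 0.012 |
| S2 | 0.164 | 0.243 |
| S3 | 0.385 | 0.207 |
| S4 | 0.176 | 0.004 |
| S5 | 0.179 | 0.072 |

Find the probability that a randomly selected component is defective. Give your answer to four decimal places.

0.1343

Summing over the partition,
P(D) = P(D|S1)·P(S1) + P(D|S2)·P(S2) + P(D|S3)·P(S3) + P(D|S4)·P(S4) + P(D|S5)·P(S5)
      = 0.012·0.096 + 0.243·0.164 + 0.207·0.385 + 0.004·0.176 + 0.072·0.179
      = 0.001152 + 0.039852 + 0.079695 + 0.000704 + 0.012888 = 0.134291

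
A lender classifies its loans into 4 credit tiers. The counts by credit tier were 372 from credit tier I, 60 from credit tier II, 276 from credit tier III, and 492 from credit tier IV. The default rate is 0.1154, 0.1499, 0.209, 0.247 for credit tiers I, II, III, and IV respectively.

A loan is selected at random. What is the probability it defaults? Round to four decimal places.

Total: 372 + 60 + 276 + 492 = 1200.
P(I) = 372/1200 = 0.31. P(II) = 60/1200 = 0.05. P(III) = 276/1200 = 0.23. P(IV) = 492/1200 = 0.41.
P(D) = P(D|I)·P(I) + P(D|II)·P(II) + P(D|III)·P(III) + P(D|IV)·P(IV)
      = 0.1154·0.31 + 0.1499·0.05 + 0.209·0.23 + 0.247·0.41
      = 0.035774 + 0.007495 + 0.04807 + 0.10127 = 0.192609

P(D) ≈ 0.1926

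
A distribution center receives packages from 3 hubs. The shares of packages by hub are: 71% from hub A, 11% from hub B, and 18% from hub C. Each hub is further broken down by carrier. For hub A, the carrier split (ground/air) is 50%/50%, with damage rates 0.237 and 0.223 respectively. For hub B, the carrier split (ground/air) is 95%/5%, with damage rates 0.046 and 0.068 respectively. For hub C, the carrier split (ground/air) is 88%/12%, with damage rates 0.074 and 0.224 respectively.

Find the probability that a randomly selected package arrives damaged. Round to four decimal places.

P(D|A) = 0.5·0.237 + 0.5·0.223 = 0.1185 + 0.1115 = 0.23
P(D|B) = 0.95·0.046 + 0.05·0.068 = 0.0437 + 0.0034 = 0.0471
P(D|C) = 0.88·0.074 + 0.12·0.224 = 0.06512 + 0.02688 = 0.092
Then overall,
P(D) = 0.71·0.23 + 0.11·0.0471 + 0.18·0.092
      = 0.1633 + 0.005181 + 0.01656 = 0.185041

P(D) ≈ 0.1850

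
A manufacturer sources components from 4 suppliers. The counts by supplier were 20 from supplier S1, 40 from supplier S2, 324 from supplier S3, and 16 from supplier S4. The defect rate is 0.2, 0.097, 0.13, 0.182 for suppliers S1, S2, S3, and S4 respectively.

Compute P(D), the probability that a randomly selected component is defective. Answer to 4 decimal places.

P(D) ≈ 0.1323

Total: 20 + 40 + 324 + 16 = 400.
P(S1) = 20/400 = 0.05. P(S2) = 40/400 = 0.1. P(S3) = 324/400 = 0.81. P(S4) = 16/400 = 0.04.
P(D) = P(D|S1)·P(S1) + P(D|S2)·P(S2) + P(D|S3)·P(S3) + P(D|S4)·P(S4)
      = 0.2·0.05 + 0.097·0.1 + 0.13·0.81 + 0.182·0.04
      = 0.01 + 0.0097 + 0.1053 + 0.00728 = 0.13228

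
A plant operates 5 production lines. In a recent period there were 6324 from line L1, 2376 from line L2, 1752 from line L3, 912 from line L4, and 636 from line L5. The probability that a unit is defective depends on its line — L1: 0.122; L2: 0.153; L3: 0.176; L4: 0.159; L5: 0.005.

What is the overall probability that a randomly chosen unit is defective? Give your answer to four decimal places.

Total: 6324 + 2376 + 1752 + 912 + 636 = 12000.
P(L1) = 6324/12000 = 0.527. P(L2) = 2376/12000 = 0.198. P(L3) = 1752/12000 = 0.146. P(L4) = 912/12000 = 0.076. P(L5) = 636/12000 = 0.053.
Summing over the partition,
P(D) = P(D|L1)·P(L1) + P(D|L2)·P(L2) + P(D|L3)·P(L3) + P(D|L4)·P(L4) + P(D|L5)·P(L5)
      = 0.122·0.527 + 0.153·0.198 + 0.176·0.146 + 0.159·0.076 + 0.005·0.053
      = 0.064294 + 0.030294 + 0.025696 + 0.012084 + 0.000265 = 0.132633

0.1326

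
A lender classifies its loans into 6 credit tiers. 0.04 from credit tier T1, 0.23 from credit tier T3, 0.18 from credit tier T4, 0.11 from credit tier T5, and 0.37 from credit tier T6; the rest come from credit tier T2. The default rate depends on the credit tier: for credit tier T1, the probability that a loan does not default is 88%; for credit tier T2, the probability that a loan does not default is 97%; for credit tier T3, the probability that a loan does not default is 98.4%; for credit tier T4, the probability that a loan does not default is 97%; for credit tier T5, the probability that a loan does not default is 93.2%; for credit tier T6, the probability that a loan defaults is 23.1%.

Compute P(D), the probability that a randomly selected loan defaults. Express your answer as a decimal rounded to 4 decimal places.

0.1089

P(T2) = 1 − (0.04 + 0.23 + 0.18 + 0.11 + 0.37) = 0.07.
P(D|T1) = 1 − 0.88 = 0.12.
P(D|T2) = 1 − 0.97 = 0.03.
P(D|T3) = 1 − 0.984 = 0.016.
P(D|T4) = 1 − 0.97 = 0.03.
P(D|T5) = 1 − 0.932 = 0.068.
By the law of total probability,
P(D) = P(D|T1)·P(T1) + P(D|T2)·P(T2) + P(D|T3)·P(T3) + P(D|T4)·P(T4) + P(D|T5)·P(T5) + P(D|T6)·P(T6)
      = 0.12·0.04 + 0.03·0.07 + 0.016·0.23 + 0.03·0.18 + 0.068·0.11 + 0.231·0.37
      = 0.0048 + 0.0021 + 0.00368 + 0.0054 + 0.00748 + 0.08547 = 0.10893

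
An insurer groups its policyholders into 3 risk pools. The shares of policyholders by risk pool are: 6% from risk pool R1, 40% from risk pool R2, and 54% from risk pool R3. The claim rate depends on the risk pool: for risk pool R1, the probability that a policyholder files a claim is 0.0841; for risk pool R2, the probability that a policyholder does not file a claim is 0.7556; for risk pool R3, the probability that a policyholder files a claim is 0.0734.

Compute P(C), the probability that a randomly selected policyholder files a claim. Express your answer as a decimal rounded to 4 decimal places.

P(C|R2) = 1 − 0.7556 = 0.2444.
P(C) = P(C|R1)·P(R1) + P(C|R2)·P(R2) + P(C|R3)·P(R3)
      = 0.0841·0.06 + 0.2444·0.4 + 0.0734·0.54
      = 0.005046 + 0.09776 + 0.039636 = 0.142442

0.1424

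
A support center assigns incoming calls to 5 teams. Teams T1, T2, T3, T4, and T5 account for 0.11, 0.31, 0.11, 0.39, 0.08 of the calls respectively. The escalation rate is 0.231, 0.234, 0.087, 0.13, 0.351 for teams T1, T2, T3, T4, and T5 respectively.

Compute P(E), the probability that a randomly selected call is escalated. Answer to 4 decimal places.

0.1863

P(E) = P(E|T1)·P(T1) + P(E|T2)·P(T2) + P(E|T3)·P(T3) + P(E|T4)·P(T4) + P(E|T5)·P(T5)
      = 0.231·0.11 + 0.234·0.31 + 0.087·0.11 + 0.13·0.39 + 0.351·0.08
      = 0.02541 + 0.07254 + 0.00957 + 0.0507 + 0.02808 = 0.1863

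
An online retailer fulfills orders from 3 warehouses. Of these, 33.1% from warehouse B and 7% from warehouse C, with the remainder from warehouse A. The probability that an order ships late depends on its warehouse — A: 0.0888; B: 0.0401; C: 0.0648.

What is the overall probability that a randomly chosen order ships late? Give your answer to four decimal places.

P(A) = 1 − (0.331 + 0.07) = 0.599.
By the law of total probability,
P(L) = P(L|A)·P(A) + P(L|B)·P(B) + P(L|C)·P(C)
      = 0.0888·0.599 + 0.0401·0.331 + 0.0648·0.07
      = 0.0531912 + 0.0132731 + 0.004536 = 0.0710003

P(L) ≈ 0.0710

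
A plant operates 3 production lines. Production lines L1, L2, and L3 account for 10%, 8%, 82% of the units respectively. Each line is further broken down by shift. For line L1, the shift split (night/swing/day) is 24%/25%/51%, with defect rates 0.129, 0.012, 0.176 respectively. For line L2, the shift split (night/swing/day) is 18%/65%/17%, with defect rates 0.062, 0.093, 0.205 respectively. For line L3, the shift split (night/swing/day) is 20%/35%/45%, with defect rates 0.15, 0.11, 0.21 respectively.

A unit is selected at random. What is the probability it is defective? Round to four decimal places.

P(D|L1) = 0.24·0.129 + 0.25·0.012 + 0.51·0.176 = 0.03096 + 0.003 + 0.08976 = 0.12372
P(D|L2) = 0.18·0.062 + 0.65·0.093 + 0.17·0.205 = 0.01116 + 0.06045 + 0.03485 = 0.10646
P(D|L3) = 0.2·0.15 + 0.35·0.11 + 0.45·0.21 = 0.03 + 0.0385 + 0.0945 = 0.163
By total probability over the outer partition,
P(D) = 0.1·0.12372 + 0.08·0.10646 + 0.82·0.163
      = 0.012372 + 0.0085168 + 0.13366 = 0.1545488

P(D) ≈ 0.1545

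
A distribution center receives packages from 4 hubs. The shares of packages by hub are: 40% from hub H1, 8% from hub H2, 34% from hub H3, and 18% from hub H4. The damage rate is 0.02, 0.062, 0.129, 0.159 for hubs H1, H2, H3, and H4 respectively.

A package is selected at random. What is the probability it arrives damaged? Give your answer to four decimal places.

P(D) ≈ 0.0854

Using total probability over the partition,
P(D) = P(D|H1)·P(H1) + P(D|H2)·P(H2) + P(D|H3)·P(H3) + P(D|H4)·P(H4)
      = 0.02·0.4 + 0.062·0.08 + 0.129·0.34 + 0.159·0.18
      = 0.008 + 0.00496 + 0.04386 + 0.02862 = 0.08544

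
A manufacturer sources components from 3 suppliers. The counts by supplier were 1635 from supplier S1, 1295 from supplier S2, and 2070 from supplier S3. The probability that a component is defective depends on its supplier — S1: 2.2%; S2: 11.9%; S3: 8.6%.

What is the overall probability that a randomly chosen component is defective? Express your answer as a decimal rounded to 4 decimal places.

0.0736

Total: 1635 + 1295 + 2070 = 5000.
P(S1) = 1635/5000 = 0.327. P(S2) = 1295/5000 = 0.259. P(S3) = 2070/5000 = 0.414.
P(D) = P(D|S1)·P(S1) + P(D|S2)·P(S2) + P(D|S3)·P(S3)
      = 0.022·0.327 + 0.119·0.259 + 0.086·0.414
      = 0.007194 + 0.030821 + 0.035604 = 0.073619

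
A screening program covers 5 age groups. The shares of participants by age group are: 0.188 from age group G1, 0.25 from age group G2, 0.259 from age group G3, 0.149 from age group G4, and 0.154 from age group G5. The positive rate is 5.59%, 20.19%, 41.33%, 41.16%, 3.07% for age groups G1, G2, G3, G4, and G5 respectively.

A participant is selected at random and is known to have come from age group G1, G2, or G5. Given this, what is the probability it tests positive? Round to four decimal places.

Let S = {G1, G2, G5}.
P(S) = 0.188 + 0.25 + 0.154 = 0.592.
P(T ∩ S) = 0.0559·0.188 + 0.2019·0.25 + 0.0307·0.154 = 0.0105092 + 0.050475 + 0.0047278 = 0.065712.
P(T | S) = 0.065712 / 0.592 = 0.111000…

P(T|S) ≈ 0.1110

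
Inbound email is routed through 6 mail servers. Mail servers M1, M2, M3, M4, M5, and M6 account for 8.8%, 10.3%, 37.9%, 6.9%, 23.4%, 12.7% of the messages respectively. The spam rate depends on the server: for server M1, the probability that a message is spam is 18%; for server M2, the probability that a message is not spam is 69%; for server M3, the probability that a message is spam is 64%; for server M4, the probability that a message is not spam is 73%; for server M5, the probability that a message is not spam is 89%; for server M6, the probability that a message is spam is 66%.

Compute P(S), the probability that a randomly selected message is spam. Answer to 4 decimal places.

P(S|M2) = 1 − 0.69 = 0.31.
P(S|M4) = 1 − 0.73 = 0.27.
P(S|M5) = 1 − 0.89 = 0.11.
P(S) = P(S|M1)·P(M1) + P(S|M2)·P(M2) + P(S|M3)·P(M3) + P(S|M4)·P(M4) + P(S|M5)·P(M5) + P(S|M6)·P(M6)
      = 0.18·0.088 + 0.31·0.103 + 0.64·0.379 + 0.27·0.069 + 0.11·0.234 + 0.66·0.127
      = 0.01584 + 0.03193 + 0.24256 + 0.01863 + 0.02574 + 0.08382 = 0.41852

P(S) ≈ 0.4185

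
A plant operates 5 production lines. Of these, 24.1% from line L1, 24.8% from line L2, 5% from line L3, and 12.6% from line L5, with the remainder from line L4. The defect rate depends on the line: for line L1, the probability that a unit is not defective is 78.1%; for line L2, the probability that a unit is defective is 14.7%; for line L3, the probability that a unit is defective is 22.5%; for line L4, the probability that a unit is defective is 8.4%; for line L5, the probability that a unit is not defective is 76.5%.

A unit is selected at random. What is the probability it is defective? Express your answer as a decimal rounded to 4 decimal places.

P(L4) = 1 − (0.241 + 0.248 + 0.05 + 0.126) = 0.335.
P(D|L1) = 1 − 0.781 = 0.219.
P(D|L5) = 1 − 0.765 = 0.235.
Summing over the partition,
P(D) = P(D|L1)·P(L1) + P(D|L2)·P(L2) + P(D|L3)·P(L3) + P(D|L4)·P(L4) + P(D|L5)·P(L5)
      = 0.219·0.241 + 0.147·0.248 + 0.225·0.05 + 0.084·0.335 + 0.235·0.126
      = 0.052779 + 0.036456 + 0.01125 + 0.02814 + 0.02961 = 0.158235

0.1582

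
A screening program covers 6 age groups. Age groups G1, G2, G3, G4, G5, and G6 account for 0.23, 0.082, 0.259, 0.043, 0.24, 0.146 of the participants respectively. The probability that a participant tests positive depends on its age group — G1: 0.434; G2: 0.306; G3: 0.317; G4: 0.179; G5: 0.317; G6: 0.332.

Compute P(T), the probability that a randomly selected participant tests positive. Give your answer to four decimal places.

Using total probability over the partition,
P(T) = P(T|G1)·P(G1) + P(T|G2)·P(G2) + P(T|G3)·P(G3) + P(T|G4)·P(G4) + P(T|G5)·P(G5) + P(T|G6)·P(G6)
      = 0.434·0.23 + 0.306·0.082 + 0.317·0.259 + 0.179·0.043 + 0.317·0.24 + 0.332·0.146
      = 0.09982 + 0.025092 + 0.082103 + 0.007697 + 0.07608 + 0.048472 = 0.339264

P(T) ≈ 0.3393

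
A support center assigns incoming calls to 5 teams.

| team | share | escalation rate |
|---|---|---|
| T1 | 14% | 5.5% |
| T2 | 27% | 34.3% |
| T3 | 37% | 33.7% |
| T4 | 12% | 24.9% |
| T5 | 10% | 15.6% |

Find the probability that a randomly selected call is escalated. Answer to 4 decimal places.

0.2705

Using total probability over the partition,
P(E) = P(E|T1)·P(T1) + P(E|T2)·P(T2) + P(E|T3)·P(T3) + P(E|T4)·P(T4) + P(E|T5)·P(T5)
      = 0.055·0.14 + 0.343·0.27 + 0.337·0.37 + 0.249·0.12 + 0.156·0.1
      = 0.0077 + 0.09261 + 0.12469 + 0.02988 + 0.0156 = 0.27048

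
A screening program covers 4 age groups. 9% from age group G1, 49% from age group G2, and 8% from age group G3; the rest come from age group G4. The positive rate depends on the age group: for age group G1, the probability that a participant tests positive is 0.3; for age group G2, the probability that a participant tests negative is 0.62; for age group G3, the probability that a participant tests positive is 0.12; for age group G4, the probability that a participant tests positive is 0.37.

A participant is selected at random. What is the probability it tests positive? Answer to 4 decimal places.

P(G4) = 1 − (0.09 + 0.49 + 0.08) = 0.34.
P(T|G2) = 1 − 0.62 = 0.38.
Summing over the partition,
P(T) = P(T|G1)·P(G1) + P(T|G2)·P(G2) + P(T|G3)·P(G3) + P(T|G4)·P(G4)
      = 0.3·0.09 + 0.38·0.49 + 0.12·0.08 + 0.37·0.34
      = 0.027 + 0.1862 + 0.0096 + 0.1258 = 0.3486

P(T) ≈ 0.3486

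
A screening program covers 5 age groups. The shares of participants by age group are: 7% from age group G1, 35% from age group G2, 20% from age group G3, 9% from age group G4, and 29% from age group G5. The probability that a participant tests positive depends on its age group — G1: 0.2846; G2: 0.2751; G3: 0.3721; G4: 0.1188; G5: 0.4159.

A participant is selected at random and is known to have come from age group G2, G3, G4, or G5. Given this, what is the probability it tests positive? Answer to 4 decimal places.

P(T|S) ≈ 0.3247

Let S = {G2, G3, G4, G5}.
P(S) = 0.35 + 0.2 + 0.09 + 0.29 = 0.93.
P(T ∩ S) = 0.2751·0.35 + 0.3721·0.2 + 0.1188·0.09 + 0.4159·0.29 = 0.096285 + 0.07442 + 0.010692 + 0.120611 = 0.302008.
P(T | S) = 0.302008 / 0.93 = 0.324740…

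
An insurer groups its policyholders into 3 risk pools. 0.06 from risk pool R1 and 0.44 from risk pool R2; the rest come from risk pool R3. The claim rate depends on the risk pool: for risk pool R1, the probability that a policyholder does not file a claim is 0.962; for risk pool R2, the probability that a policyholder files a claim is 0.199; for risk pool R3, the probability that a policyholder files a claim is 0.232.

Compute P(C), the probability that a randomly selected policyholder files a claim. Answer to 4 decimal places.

0.2058

P(R3) = 1 − (0.06 + 0.44) = 0.5.
P(C|R1) = 1 − 0.962 = 0.038.
P(C) = P(C|R1)·P(R1) + P(C|R2)·P(R2) + P(C|R3)·P(R3)
      = 0.038·0.06 + 0.199·0.44 + 0.232·0.5
      = 0.00228 + 0.08756 + 0.116 = 0.20584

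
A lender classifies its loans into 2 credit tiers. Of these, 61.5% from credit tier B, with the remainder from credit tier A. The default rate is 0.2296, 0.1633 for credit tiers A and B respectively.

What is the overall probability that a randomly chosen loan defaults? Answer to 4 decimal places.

P(A) = 1 − (0.615) = 0.385.
By the law of total probability,
P(D) = P(D|A)·P(A) + P(D|B)·P(B)
      = 0.2296·0.385 + 0.1633·0.615
      = 0.088396 + 0.1004295 = 0.1888255

0.1888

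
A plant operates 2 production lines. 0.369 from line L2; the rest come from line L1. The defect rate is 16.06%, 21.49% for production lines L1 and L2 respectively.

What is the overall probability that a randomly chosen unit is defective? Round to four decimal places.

P(L1) = 1 − (0.369) = 0.631.
Summing over the partition,
P(D) = P(D|L1)·P(L1) + P(D|L2)·P(L2)
      = 0.1606·0.631 + 0.2149·0.369
      = 0.1013386 + 0.0792981 = 0.1806367

0.1806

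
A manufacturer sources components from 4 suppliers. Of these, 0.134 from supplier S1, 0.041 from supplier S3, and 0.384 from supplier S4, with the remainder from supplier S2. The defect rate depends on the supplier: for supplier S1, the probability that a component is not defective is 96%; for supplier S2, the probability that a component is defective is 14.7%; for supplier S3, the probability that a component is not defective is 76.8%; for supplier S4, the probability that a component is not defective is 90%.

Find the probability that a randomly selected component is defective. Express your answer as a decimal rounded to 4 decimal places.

P(S2) = 1 − (0.134 + 0.041 + 0.384) = 0.441.
P(D|S1) = 1 − 0.96 = 0.04.
P(D|S3) = 1 − 0.768 = 0.232.
P(D|S4) = 1 − 0.9 = 0.1.
By the law of total probability,
P(D) = P(D|S1)·P(S1) + P(D|S2)·P(S2) + P(D|S3)·P(S3) + P(D|S4)·P(S4)
      = 0.04·0.134 + 0.147·0.441 + 0.232·0.041 + 0.1·0.384
      = 0.00536 + 0.064827 + 0.009512 + 0.0384 = 0.118099

P(D) ≈ 0.1181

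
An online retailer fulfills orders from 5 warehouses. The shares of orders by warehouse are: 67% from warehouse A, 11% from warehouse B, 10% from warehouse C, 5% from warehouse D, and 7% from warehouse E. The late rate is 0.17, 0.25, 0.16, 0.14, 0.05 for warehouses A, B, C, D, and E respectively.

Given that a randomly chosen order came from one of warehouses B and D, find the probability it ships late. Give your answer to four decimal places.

Let S = {B, D}.
P(S) = 0.11 + 0.05 = 0.16.
P(L ∩ S) = 0.25·0.11 + 0.14·0.05 = 0.0275 + 0.007 = 0.0345.
P(L | S) = 0.0345 / 0.16 = 0.215625…

P(L|S) ≈ 0.2156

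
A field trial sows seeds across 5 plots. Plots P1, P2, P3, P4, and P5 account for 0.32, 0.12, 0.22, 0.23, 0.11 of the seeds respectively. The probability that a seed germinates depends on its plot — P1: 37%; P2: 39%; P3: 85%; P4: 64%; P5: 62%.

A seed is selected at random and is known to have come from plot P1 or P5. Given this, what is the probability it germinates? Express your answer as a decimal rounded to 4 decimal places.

0.4340

Let S = {P1, P5}.
P(S) = 0.32 + 0.11 = 0.43.
P(G ∩ S) = 0.37·0.32 + 0.62·0.11 = 0.1184 + 0.0682 = 0.1866.
P(G | S) = 0.1866 / 0.43 = 0.433953…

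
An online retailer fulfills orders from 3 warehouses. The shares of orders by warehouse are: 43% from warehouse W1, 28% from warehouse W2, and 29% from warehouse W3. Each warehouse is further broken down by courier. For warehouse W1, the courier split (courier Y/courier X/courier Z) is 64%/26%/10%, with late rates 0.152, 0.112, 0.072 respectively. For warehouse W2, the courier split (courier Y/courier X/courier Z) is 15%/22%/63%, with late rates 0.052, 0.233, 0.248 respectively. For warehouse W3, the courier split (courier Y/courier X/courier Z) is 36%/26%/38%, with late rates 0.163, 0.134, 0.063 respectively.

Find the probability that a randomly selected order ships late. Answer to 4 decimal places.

P(L) ≈ 0.1518

P(L|W1) = 0.64·0.152 + 0.26·0.112 + 0.1·0.072 = 0.09728 + 0.02912 + 0.0072 = 0.1336
P(L|W2) = 0.15·0.052 + 0.22·0.233 + 0.63·0.248 = 0.0078 + 0.05126 + 0.15624 = 0.2153
P(L|W3) = 0.36·0.163 + 0.26·0.134 + 0.38·0.063 = 0.05868 + 0.03484 + 0.02394 = 0.11746
By total probability over the outer partition,
P(L) = 0.43·0.1336 + 0.28·0.2153 + 0.29·0.11746
      = 0.057448 + 0.060284 + 0.0340634 = 0.1517954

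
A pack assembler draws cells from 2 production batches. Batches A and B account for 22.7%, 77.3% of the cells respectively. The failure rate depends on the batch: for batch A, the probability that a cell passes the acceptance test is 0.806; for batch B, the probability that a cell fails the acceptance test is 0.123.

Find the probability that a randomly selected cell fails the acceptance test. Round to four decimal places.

P(F|A) = 1 − 0.806 = 0.194.
P(F) = P(F|A)·P(A) + P(F|B)·P(B)
      = 0.194·0.227 + 0.123·0.773
      = 0.044038 + 0.095079 = 0.139117

P(F) ≈ 0.1391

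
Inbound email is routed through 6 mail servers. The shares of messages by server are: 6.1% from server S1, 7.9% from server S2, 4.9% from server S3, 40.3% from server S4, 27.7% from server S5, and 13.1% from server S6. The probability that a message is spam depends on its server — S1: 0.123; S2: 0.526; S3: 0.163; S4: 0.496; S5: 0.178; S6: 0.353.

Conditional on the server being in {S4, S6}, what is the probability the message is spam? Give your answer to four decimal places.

Let J = {S4, S6}.
P(J) = 0.403 + 0.131 = 0.534.
P(S ∩ J) = 0.496·0.403 + 0.353·0.131 = 0.199888 + 0.046243 = 0.246131.
P(S | J) = 0.246131 / 0.534 = 0.460919…

0.4609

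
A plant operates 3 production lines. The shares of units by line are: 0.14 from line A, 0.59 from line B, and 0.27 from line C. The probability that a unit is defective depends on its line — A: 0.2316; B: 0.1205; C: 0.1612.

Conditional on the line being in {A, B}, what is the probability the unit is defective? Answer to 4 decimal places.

0.1418

Let S = {A, B}.
P(S) = 0.14 + 0.59 = 0.73.
P(D ∩ S) = 0.2316·0.14 + 0.1205·0.59 = 0.032424 + 0.071095 = 0.103519.
P(D | S) = 0.103519 / 0.73 = 0.141807…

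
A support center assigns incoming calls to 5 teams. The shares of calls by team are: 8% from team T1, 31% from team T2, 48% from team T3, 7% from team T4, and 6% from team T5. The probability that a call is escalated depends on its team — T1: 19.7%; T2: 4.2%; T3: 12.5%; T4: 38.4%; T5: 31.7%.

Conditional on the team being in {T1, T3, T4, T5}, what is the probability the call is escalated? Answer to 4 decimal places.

0.1763

Let S = {T1, T3, T4, T5}.
P(S) = 0.08 + 0.48 + 0.07 + 0.06 = 0.69.
P(E ∩ S) = 0.197·0.08 + 0.125·0.48 + 0.384·0.07 + 0.317·0.06 = 0.01576 + 0.06 + 0.02688 + 0.01902 = 0.12166.
P(E | S) = 0.12166 / 0.69 = 0.176319…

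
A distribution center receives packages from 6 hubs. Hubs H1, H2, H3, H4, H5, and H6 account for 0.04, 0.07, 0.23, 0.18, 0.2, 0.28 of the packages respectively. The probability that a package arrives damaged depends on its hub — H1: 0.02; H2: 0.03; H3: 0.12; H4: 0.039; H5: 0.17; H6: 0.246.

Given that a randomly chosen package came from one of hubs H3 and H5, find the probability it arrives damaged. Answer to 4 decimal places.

Let S = {H3, H5}.
P(S) = 0.23 + 0.2 = 0.43.
P(D ∩ S) = 0.12·0.23 + 0.17·0.2 = 0.0276 + 0.034 = 0.0616.
P(D | S) = 0.0616 / 0.43 = 0.143256…

P(D|S) ≈ 0.1433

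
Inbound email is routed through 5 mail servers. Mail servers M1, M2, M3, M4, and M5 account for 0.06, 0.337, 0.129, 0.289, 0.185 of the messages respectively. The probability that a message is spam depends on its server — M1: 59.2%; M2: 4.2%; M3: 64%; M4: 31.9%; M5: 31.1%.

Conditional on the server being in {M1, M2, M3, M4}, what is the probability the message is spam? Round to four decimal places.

0.2754

Let J = {M1, M2, M3, M4}.
P(J) = 0.06 + 0.337 + 0.129 + 0.289 = 0.815.
P(S ∩ J) = 0.592·0.06 + 0.042·0.337 + 0.64·0.129 + 0.319·0.289 = 0.03552 + 0.014154 + 0.08256 + 0.092191 = 0.224425.
P(S | J) = 0.224425 / 0.815 = 0.275368…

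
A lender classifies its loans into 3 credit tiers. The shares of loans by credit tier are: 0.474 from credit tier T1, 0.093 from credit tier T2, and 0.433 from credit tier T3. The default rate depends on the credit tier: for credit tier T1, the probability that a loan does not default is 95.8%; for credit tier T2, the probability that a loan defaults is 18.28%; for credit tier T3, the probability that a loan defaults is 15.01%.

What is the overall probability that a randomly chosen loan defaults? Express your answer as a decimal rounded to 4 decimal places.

P(D) ≈ 0.1019

P(D|T1) = 1 − 0.958 = 0.042.
P(D) = P(D|T1)·P(T1) + P(D|T2)·P(T2) + P(D|T3)·P(T3)
      = 0.042·0.474 + 0.1828·0.093 + 0.1501·0.433
      = 0.019908 + 0.0170004 + 0.0649933 = 0.1019017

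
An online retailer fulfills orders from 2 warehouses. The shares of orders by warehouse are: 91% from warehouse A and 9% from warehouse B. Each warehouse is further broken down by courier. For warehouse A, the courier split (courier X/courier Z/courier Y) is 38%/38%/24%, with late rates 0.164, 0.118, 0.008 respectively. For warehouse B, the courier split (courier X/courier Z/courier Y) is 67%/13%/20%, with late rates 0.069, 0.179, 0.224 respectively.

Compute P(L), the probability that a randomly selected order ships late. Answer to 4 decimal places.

P(L|A) = 0.38·0.164 + 0.38·0.118 + 0.24·0.008 = 0.06232 + 0.04484 + 0.00192 = 0.10908
P(L|B) = 0.67·0.069 + 0.13·0.179 + 0.2·0.224 = 0.04623 + 0.02327 + 0.0448 = 0.1143
Then overall,
P(L) = 0.91·0.10908 + 0.09·0.1143
      = 0.0992628 + 0.010287 = 0.1095498

P(L) ≈ 0.1095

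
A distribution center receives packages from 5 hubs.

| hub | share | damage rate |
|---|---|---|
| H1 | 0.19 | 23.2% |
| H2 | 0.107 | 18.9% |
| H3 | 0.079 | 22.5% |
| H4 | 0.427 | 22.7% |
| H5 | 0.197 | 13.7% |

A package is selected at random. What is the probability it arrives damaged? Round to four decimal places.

By the law of total probability,
P(D) = P(D|H1)·P(H1) + P(D|H2)·P(H2) + P(D|H3)·P(H3) + P(D|H4)·P(H4) + P(D|H5)·P(H5)
      = 0.232·0.19 + 0.189·0.107 + 0.225·0.079 + 0.227·0.427 + 0.137·0.197
      = 0.04408 + 0.020223 + 0.017775 + 0.096929 + 0.026989 = 0.205996

P(D) ≈ 0.2060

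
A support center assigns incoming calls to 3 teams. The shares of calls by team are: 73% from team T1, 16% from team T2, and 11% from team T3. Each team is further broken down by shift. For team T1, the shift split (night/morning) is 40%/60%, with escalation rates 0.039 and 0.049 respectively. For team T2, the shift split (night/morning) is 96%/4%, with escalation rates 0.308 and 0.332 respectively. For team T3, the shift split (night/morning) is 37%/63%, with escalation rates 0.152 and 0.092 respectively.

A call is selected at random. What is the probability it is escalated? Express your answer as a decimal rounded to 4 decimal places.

P(E|T1) = 0.4·0.039 + 0.6·0.049 = 0.0156 + 0.0294 = 0.045
P(E|T2) = 0.96·0.308 + 0.04·0.332 = 0.29568 + 0.01328 = 0.30896
P(E|T3) = 0.37·0.152 + 0.63·0.092 = 0.05624 + 0.05796 = 0.1142
By total probability over the outer partition,
P(E) = 0.73·0.045 + 0.16·0.30896 + 0.11·0.1142
      = 0.03285 + 0.0494336 + 0.012562 = 0.0948456

P(E) ≈ 0.0948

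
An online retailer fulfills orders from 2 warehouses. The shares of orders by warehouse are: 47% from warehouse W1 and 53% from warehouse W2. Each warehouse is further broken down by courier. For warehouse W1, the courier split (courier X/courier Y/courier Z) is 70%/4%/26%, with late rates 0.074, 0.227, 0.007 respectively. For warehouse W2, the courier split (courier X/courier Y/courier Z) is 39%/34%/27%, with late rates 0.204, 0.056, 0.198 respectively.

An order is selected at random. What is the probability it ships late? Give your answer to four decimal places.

P(L) ≈ 0.1101

P(L|W1) = 0.7·0.074 + 0.04·0.227 + 0.26·0.007 = 0.0518 + 0.00908 + 0.00182 = 0.0627
P(L|W2) = 0.39·0.204 + 0.34·0.056 + 0.27·0.198 = 0.07956 + 0.01904 + 0.05346 = 0.15206
Then overall,
P(L) = 0.47·0.0627 + 0.53·0.15206
      = 0.029469 + 0.0805918 = 0.1100608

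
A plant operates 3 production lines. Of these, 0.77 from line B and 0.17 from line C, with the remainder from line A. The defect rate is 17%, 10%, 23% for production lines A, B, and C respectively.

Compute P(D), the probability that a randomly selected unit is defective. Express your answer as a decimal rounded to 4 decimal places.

0.1263

P(A) = 1 − (0.77 + 0.17) = 0.06.
P(D) = P(D|A)·P(A) + P(D|B)·P(B) + P(D|C)·P(C)
      = 0.17·0.06 + 0.1·0.77 + 0.23·0.17
      = 0.0102 + 0.077 + 0.0391 = 0.1263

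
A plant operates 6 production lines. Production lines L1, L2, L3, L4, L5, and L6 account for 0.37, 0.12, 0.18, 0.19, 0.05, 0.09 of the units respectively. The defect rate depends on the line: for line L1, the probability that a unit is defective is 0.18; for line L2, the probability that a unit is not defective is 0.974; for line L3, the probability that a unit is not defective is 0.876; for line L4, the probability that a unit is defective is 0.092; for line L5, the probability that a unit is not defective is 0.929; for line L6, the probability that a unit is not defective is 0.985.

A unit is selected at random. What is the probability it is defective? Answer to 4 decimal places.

P(D|L2) = 1 − 0.974 = 0.026.
P(D|L3) = 1 − 0.876 = 0.124.
P(D|L5) = 1 − 0.929 = 0.071.
P(D|L6) = 1 − 0.985 = 0.015.
P(D) = P(D|L1)·P(L1) + P(D|L2)·P(L2) + P(D|L3)·P(L3) + P(D|L4)·P(L4) + P(D|L5)·P(L5) + P(D|L6)·P(L6)
      = 0.18·0.37 + 0.026·0.12 + 0.124·0.18 + 0.092·0.19 + 0.071·0.05 + 0.015·0.09
      = 0.0666 + 0.00312 + 0.02232 + 0.01748 + 0.00355 + 0.00135 = 0.11442

P(D) ≈ 0.1144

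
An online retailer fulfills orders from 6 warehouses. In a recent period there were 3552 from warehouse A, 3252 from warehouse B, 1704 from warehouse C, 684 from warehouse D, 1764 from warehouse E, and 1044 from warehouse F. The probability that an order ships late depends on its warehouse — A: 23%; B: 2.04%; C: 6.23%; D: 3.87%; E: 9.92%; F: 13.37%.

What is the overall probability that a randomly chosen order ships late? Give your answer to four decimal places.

P(L) ≈ 0.1109

Total: 3552 + 3252 + 1704 + 684 + 1764 + 1044 = 12000.
P(A) = 3552/12000 = 0.296. P(B) = 3252/12000 = 0.271. P(C) = 1704/12000 = 0.142. P(D) = 684/12000 = 0.057. P(E) = 1764/12000 = 0.147. P(F) = 1044/12000 = 0.087.
P(L) = P(L|A)·P(A) + P(L|B)·P(B) + P(L|C)·P(C) + P(L|D)·P(D) + P(L|E)·P(E) + P(L|F)·P(F)
      = 0.23·0.296 + 0.0204·0.271 + 0.0623·0.142 + 0.0387·0.057 + 0.0992·0.147 + 0.1337·0.087
      = 0.06808 + 0.0055284 + 0.0088466 + 0.0022059 + 0.0145824 + 0.0116319 = 0.1108752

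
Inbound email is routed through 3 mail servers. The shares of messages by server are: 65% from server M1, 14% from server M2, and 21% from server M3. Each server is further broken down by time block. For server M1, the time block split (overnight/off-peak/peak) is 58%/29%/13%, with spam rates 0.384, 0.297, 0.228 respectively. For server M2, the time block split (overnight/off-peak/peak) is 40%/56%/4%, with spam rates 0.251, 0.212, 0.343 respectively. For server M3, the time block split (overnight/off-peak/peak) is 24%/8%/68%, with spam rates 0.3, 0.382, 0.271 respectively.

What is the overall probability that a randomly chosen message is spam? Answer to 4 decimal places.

P(S|M1) = 0.58·0.384 + 0.29·0.297 + 0.13·0.228 = 0.22272 + 0.08613 + 0.02964 = 0.33849
P(S|M2) = 0.4·0.251 + 0.56·0.212 + 0.04·0.343 = 0.1004 + 0.11872 + 0.01372 = 0.23284
P(S|M3) = 0.24·0.3 + 0.08·0.382 + 0.68·0.271 = 0.072 + 0.03056 + 0.18428 = 0.28684
Then overall,
P(S) = 0.65·0.33849 + 0.14·0.23284 + 0.21·0.28684
      = 0.2200185 + 0.0325976 + 0.0602364 = 0.3128525

0.3129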